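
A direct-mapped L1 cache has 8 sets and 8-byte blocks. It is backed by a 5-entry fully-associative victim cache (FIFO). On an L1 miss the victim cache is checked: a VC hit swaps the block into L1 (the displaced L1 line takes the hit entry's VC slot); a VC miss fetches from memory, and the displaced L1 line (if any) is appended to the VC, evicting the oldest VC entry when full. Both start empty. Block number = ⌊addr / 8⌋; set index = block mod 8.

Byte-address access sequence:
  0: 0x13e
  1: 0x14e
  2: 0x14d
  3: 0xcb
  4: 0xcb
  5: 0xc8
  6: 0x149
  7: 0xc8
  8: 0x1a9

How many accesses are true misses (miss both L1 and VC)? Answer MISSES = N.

MISSES = 4

0: 0x13e (blk 39, set 7) → MISS  vc=[]
1: 0x14e (blk 41, set 1) → MISS  vc=[]
2: 0x14d (blk 41, set 1) → L1-HIT  vc=[]
3: 0xcb (blk 25, set 1) → MISS  vc=[41]
4: 0xcb (blk 25, set 1) → L1-HIT  vc=[41]
5: 0xc8 (blk 25, set 1) → L1-HIT  vc=[41]
6: 0x149 (blk 41, set 1) → VC-HIT  vc=[25]
7: 0xc8 (blk 25, set 1) → VC-HIT  vc=[41]
8: 0x1a9 (blk 53, set 5) → MISS  vc=[41]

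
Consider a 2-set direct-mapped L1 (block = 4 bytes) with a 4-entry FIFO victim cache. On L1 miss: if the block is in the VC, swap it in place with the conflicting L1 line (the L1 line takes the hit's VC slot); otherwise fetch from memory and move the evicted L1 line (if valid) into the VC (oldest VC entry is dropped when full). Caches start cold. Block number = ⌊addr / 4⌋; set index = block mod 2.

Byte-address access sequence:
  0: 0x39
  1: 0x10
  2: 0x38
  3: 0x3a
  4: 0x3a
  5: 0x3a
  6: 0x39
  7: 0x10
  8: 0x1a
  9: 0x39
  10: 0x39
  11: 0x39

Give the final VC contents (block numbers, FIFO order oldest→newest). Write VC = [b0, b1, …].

#0 0x39→b14/s0 MISS; vc=[]
#1 0x10→b4/s0 MISS; vc=[14]
#2 0x38→b14/s0 VC-HIT; vc=[4]
#3 0x3a→b14/s0 L1-HIT; vc=[4]
#4 0x3a→b14/s0 L1-HIT; vc=[4]
#5 0x3a→b14/s0 L1-HIT; vc=[4]
#6 0x39→b14/s0 L1-HIT; vc=[4]
#7 0x10→b4/s0 VC-HIT; vc=[14]
#8 0x1a→b6/s0 MISS; vc=[14,4]
#9 0x39→b14/s0 VC-HIT; vc=[6,4]
#10 0x39→b14/s0 L1-HIT; vc=[6,4]
#11 0x39→b14/s0 L1-HIT; vc=[6,4]

VC = [6, 4]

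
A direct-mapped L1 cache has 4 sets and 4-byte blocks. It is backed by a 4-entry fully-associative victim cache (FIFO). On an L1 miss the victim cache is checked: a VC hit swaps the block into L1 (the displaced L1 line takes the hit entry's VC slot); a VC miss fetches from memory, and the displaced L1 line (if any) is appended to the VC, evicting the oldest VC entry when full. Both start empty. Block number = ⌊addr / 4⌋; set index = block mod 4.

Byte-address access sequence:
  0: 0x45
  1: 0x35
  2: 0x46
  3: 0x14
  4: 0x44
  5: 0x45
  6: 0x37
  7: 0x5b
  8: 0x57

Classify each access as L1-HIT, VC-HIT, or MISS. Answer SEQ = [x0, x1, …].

  [0] addr=0x45 blk=17 s=1: MISS | VC []
  [1] addr=0x35 blk=13 s=1: MISS | VC [17]
  [2] addr=0x46 blk=17 s=1: VC-HIT | VC [13]
  [3] addr=0x14 blk=5 s=1: MISS | VC [13, 17]
  [4] addr=0x44 blk=17 s=1: VC-HIT | VC [13, 5]
  [5] addr=0x45 blk=17 s=1: L1-HIT | VC [13, 5]
  [6] addr=0x37 blk=13 s=1: VC-HIT | VC [17, 5]
  [7] addr=0x5b blk=22 s=2: MISS | VC [17, 5]
  [8] addr=0x57 blk=21 s=1: MISS | VC [17, 5, 13]

SEQ = [MISS, MISS, VC-HIT, MISS, VC-HIT, L1-HIT, VC-HIT, MISS, MISS]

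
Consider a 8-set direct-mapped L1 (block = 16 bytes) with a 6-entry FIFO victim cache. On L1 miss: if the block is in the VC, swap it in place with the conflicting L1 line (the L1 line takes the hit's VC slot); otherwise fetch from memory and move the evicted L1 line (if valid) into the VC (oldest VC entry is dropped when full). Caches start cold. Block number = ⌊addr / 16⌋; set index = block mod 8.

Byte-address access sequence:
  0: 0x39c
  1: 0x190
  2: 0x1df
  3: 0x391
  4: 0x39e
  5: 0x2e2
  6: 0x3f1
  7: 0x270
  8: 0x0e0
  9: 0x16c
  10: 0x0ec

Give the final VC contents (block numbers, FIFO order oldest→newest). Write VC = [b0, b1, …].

VC = [25, 63, 46, 22]

0: 0x39c (blk 57, set 1) → MISS  vc=[]
1: 0x190 (blk 25, set 1) → MISS  vc=[57]
2: 0x1df (blk 29, set 5) → MISS  vc=[57]
3: 0x391 (blk 57, set 1) → VC-HIT  vc=[25]
4: 0x39e (blk 57, set 1) → L1-HIT  vc=[25]
5: 0x2e2 (blk 46, set 6) → MISS  vc=[25]
6: 0x3f1 (blk 63, set 7) → MISS  vc=[25]
7: 0x270 (blk 39, set 7) → MISS  vc=[25, 63]
8: 0xe0 (blk 14, set 6) → MISS  vc=[25, 63, 46]
9: 0x16c (blk 22, set 6) → MISS  vc=[25, 63, 46, 14]
10: 0xec (blk 14, set 6) → VC-HIT  vc=[25, 63, 46, 22]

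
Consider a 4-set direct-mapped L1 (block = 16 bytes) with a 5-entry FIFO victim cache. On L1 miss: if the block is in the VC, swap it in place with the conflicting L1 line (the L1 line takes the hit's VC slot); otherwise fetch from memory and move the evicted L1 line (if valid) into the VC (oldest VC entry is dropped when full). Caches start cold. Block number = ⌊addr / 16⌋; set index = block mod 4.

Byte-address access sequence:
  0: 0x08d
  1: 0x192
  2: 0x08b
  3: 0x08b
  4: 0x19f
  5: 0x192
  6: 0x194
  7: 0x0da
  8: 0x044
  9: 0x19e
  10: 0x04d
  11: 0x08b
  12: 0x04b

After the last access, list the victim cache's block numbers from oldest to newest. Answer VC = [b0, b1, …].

VC = [13, 8]

0: 0x8d (blk 8, set 0) → MISS  vc=[]
1: 0x192 (blk 25, set 1) → MISS  vc=[]
2: 0x8b (blk 8, set 0) → L1-HIT  vc=[]
3: 0x8b (blk 8, set 0) → L1-HIT  vc=[]
4: 0x19f (blk 25, set 1) → L1-HIT  vc=[]
5: 0x192 (blk 25, set 1) → L1-HIT  vc=[]
6: 0x194 (blk 25, set 1) → L1-HIT  vc=[]
7: 0xda (blk 13, set 1) → MISS  vc=[25]
8: 0x44 (blk 4, set 0) → MISS  vc=[25, 8]
9: 0x19e (blk 25, set 1) → VC-HIT  vc=[13, 8]
10: 0x4d (blk 4, set 0) → L1-HIT  vc=[13, 8]
11: 0x8b (blk 8, set 0) → VC-HIT  vc=[13, 4]
12: 0x4b (blk 4, set 0) → VC-HIT  vc=[13, 8]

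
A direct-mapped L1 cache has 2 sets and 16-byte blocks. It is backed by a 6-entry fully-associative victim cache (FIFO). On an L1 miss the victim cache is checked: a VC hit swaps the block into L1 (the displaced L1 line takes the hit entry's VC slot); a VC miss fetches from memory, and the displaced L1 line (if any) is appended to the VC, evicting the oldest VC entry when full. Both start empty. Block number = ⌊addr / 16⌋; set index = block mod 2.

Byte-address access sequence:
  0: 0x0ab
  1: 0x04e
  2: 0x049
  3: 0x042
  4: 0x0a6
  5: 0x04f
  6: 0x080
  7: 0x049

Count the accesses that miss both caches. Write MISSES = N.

0: 0xab (blk 10, set 0) → MISS  vc=[]
1: 0x4e (blk 4, set 0) → MISS  vc=[10]
2: 0x49 (blk 4, set 0) → L1-HIT  vc=[10]
3: 0x42 (blk 4, set 0) → L1-HIT  vc=[10]
4: 0xa6 (blk 10, set 0) → VC-HIT  vc=[4]
5: 0x4f (blk 4, set 0) → VC-HIT  vc=[10]
6: 0x80 (blk 8, set 0) → MISS  vc=[10, 4]
7: 0x49 (blk 4, set 0) → VC-HIT  vc=[10, 8]

MISSES = 3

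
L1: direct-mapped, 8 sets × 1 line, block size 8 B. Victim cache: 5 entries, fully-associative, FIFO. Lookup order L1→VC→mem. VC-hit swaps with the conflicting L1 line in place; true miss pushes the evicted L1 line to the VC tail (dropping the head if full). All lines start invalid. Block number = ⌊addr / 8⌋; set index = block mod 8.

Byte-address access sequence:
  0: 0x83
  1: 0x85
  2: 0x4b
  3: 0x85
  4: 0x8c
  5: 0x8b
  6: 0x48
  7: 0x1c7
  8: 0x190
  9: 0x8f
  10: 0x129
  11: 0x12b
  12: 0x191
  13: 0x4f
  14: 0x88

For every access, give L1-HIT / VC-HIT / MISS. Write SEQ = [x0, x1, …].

#0 0x83→b16/s0 MISS; vc=[]
#1 0x85→b16/s0 L1-HIT; vc=[]
#2 0x4b→b9/s1 MISS; vc=[]
#3 0x85→b16/s0 L1-HIT; vc=[]
#4 0x8c→b17/s1 MISS; vc=[9]
#5 0x8b→b17/s1 L1-HIT; vc=[9]
#6 0x48→b9/s1 VC-HIT; vc=[17]
#7 0x1c7→b56/s0 MISS; vc=[17,16]
#8 0x190→b50/s2 MISS; vc=[17,16]
#9 0x8f→b17/s1 VC-HIT; vc=[9,16]
#10 0x129→b37/s5 MISS; vc=[9,16]
#11 0x12b→b37/s5 L1-HIT; vc=[9,16]
#12 0x191→b50/s2 L1-HIT; vc=[9,16]
#13 0x4f→b9/s1 VC-HIT; vc=[17,16]
#14 0x88→b17/s1 VC-HIT; vc=[9,16]

SEQ = [MISS, L1-HIT, MISS, L1-HIT, MISS, L1-HIT, VC-HIT, MISS, MISS, VC-HIT, MISS, L1-HIT, L1-HIT, VC-HIT, VC-HIT]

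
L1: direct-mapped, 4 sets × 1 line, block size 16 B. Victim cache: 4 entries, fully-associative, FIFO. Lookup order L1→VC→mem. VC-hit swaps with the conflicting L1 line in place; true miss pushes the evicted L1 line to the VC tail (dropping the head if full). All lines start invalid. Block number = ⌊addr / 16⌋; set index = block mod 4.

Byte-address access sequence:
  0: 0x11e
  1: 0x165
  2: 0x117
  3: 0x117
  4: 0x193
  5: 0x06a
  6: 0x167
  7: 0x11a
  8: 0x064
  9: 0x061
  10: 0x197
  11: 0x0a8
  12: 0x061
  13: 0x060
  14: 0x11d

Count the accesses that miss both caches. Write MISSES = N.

MISSES = 5

0: 0x11e (blk 17, set 1) → MISS  vc=[]
1: 0x165 (blk 22, set 2) → MISS  vc=[]
2: 0x117 (blk 17, set 1) → L1-HIT  vc=[]
3: 0x117 (blk 17, set 1) → L1-HIT  vc=[]
4: 0x193 (blk 25, set 1) → MISS  vc=[17]
5: 0x6a (blk 6, set 2) → MISS  vc=[17, 22]
6: 0x167 (blk 22, set 2) → VC-HIT  vc=[17, 6]
7: 0x11a (blk 17, set 1) → VC-HIT  vc=[25, 6]
8: 0x64 (blk 6, set 2) → VC-HIT  vc=[25, 22]
9: 0x61 (blk 6, set 2) → L1-HIT  vc=[25, 22]
10: 0x197 (blk 25, set 1) → VC-HIT  vc=[17, 22]
11: 0xa8 (blk 10, set 2) → MISS  vc=[17, 22, 6]
12: 0x61 (blk 6, set 2) → VC-HIT  vc=[17, 22, 10]
13: 0x60 (blk 6, set 2) → L1-HIT  vc=[17, 22, 10]
14: 0x11d (blk 17, set 1) → VC-HIT  vc=[25, 22, 10]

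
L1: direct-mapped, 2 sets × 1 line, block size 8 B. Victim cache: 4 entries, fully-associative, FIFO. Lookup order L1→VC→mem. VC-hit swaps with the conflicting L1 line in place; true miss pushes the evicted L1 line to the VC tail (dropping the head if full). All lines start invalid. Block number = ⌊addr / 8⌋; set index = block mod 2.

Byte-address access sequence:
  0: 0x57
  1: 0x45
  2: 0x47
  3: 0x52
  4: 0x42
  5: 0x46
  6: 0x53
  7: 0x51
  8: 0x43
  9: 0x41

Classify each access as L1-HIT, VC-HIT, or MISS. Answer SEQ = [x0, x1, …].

0: 0x57 (blk 10, set 0) → MISS  vc=[]
1: 0x45 (blk 8, set 0) → MISS  vc=[10]
2: 0x47 (blk 8, set 0) → L1-HIT  vc=[10]
3: 0x52 (blk 10, set 0) → VC-HIT  vc=[8]
4: 0x42 (blk 8, set 0) → VC-HIT  vc=[10]
5: 0x46 (blk 8, set 0) → L1-HIT  vc=[10]
6: 0x53 (blk 10, set 0) → VC-HIT  vc=[8]
7: 0x51 (blk 10, set 0) → L1-HIT  vc=[8]
8: 0x43 (blk 8, set 0) → VC-HIT  vc=[10]
9: 0x41 (blk 8, set 0) → L1-HIT  vc=[10]

SEQ = [MISS, MISS, L1-HIT, VC-HIT, VC-HIT, L1-HIT, VC-HIT, L1-HIT, VC-HIT, L1-HIT]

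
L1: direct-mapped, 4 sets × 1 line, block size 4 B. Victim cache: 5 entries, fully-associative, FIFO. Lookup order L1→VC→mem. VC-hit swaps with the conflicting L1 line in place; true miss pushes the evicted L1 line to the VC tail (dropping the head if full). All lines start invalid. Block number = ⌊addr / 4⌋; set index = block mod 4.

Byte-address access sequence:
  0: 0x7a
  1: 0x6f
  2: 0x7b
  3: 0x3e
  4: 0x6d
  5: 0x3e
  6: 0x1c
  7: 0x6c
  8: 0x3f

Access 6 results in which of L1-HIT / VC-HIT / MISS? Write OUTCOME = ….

OUTCOME = MISS

  [0] addr=0x7a blk=30 s=2: MISS | VC []
  [1] addr=0x6f blk=27 s=3: MISS | VC []
  [2] addr=0x7b blk=30 s=2: L1-HIT | VC []
  [3] addr=0x3e blk=15 s=3: MISS | VC [27]
  [4] addr=0x6d blk=27 s=3: VC-HIT | VC [15]
  [5] addr=0x3e blk=15 s=3: VC-HIT | VC [27]
  [6] addr=0x1c blk=7 s=3: MISS | VC [27, 15]
  [7] addr=0x6c blk=27 s=3: VC-HIT | VC [7, 15]
  [8] addr=0x3f blk=15 s=3: VC-HIT | VC [7, 27]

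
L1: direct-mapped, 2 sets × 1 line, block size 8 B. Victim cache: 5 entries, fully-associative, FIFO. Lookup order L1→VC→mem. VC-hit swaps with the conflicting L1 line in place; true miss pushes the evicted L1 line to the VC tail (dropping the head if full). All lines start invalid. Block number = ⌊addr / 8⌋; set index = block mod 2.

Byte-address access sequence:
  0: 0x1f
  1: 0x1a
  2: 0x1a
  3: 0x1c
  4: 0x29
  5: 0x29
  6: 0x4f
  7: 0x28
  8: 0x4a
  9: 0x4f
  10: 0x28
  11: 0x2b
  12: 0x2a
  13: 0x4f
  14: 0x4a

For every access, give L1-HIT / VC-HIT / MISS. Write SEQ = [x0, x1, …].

SEQ = [MISS, L1-HIT, L1-HIT, L1-HIT, MISS, L1-HIT, MISS, VC-HIT, VC-HIT, L1-HIT, VC-HIT, L1-HIT, L1-HIT, VC-HIT, L1-HIT]

#0 0x1f→b3/s1 MISS; vc=[]
#1 0x1a→b3/s1 L1-HIT; vc=[]
#2 0x1a→b3/s1 L1-HIT; vc=[]
#3 0x1c→b3/s1 L1-HIT; vc=[]
#4 0x29→b5/s1 MISS; vc=[3]
#5 0x29→b5/s1 L1-HIT; vc=[3]
#6 0x4f→b9/s1 MISS; vc=[3,5]
#7 0x28→b5/s1 VC-HIT; vc=[3,9]
#8 0x4a→b9/s1 VC-HIT; vc=[3,5]
#9 0x4f→b9/s1 L1-HIT; vc=[3,5]
#10 0x28→b5/s1 VC-HIT; vc=[3,9]
#11 0x2b→b5/s1 L1-HIT; vc=[3,9]
#12 0x2a→b5/s1 L1-HIT; vc=[3,9]
#13 0x4f→b9/s1 VC-HIT; vc=[3,5]
#14 0x4a→b9/s1 L1-HIT; vc=[3,5]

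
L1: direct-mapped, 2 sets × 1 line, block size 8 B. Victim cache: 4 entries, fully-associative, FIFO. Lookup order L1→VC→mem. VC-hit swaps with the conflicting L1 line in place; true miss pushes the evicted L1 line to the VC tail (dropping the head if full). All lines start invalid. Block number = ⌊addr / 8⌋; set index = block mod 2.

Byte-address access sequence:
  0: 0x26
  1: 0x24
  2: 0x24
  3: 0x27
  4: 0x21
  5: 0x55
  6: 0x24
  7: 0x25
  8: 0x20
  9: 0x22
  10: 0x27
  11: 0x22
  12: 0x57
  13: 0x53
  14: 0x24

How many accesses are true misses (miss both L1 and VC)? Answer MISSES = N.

  [0] addr=0x26 blk=4 s=0: MISS | VC []
  [1] addr=0x24 blk=4 s=0: L1-HIT | VC []
  [2] addr=0x24 blk=4 s=0: L1-HIT | VC []
  [3] addr=0x27 blk=4 s=0: L1-HIT | VC []
  [4] addr=0x21 blk=4 s=0: L1-HIT | VC []
  [5] addr=0x55 blk=10 s=0: MISS | VC [4]
  [6] addr=0x24 blk=4 s=0: VC-HIT | VC [10]
  [7] addr=0x25 blk=4 s=0: L1-HIT | VC [10]
  [8] addr=0x20 blk=4 s=0: L1-HIT | VC [10]
  [9] addr=0x22 blk=4 s=0: L1-HIT | VC [10]
  [10] addr=0x27 blk=4 s=0: L1-HIT | VC [10]
  [11] addr=0x22 blk=4 s=0: L1-HIT | VC [10]
  [12] addr=0x57 blk=10 s=0: VC-HIT | VC [4]
  [13] addr=0x53 blk=10 s=0: L1-HIT | VC [4]
  [14] addr=0x24 blk=4 s=0: VC-HIT | VC [10]

MISSES = 2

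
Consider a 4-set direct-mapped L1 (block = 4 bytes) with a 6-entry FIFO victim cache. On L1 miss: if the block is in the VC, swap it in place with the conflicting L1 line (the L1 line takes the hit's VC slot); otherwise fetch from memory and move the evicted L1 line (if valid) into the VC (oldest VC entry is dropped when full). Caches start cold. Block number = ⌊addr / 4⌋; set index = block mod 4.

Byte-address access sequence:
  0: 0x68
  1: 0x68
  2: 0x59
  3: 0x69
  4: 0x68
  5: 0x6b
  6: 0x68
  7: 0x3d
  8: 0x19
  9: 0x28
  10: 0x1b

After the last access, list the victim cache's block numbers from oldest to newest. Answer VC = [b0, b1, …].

0: 0x68 (blk 26, set 2) → MISS  vc=[]
1: 0x68 (blk 26, set 2) → L1-HIT  vc=[]
2: 0x59 (blk 22, set 2) → MISS  vc=[26]
3: 0x69 (blk 26, set 2) → VC-HIT  vc=[22]
4: 0x68 (blk 26, set 2) → L1-HIT  vc=[22]
5: 0x6b (blk 26, set 2) → L1-HIT  vc=[22]
6: 0x68 (blk 26, set 2) → L1-HIT  vc=[22]
7: 0x3d (blk 15, set 3) → MISS  vc=[22]
8: 0x19 (blk 6, set 2) → MISS  vc=[22, 26]
9: 0x28 (blk 10, set 2) → MISS  vc=[22, 26, 6]
10: 0x1b (blk 6, set 2) → VC-HIT  vc=[22, 26, 10]

VC = [22, 26, 10]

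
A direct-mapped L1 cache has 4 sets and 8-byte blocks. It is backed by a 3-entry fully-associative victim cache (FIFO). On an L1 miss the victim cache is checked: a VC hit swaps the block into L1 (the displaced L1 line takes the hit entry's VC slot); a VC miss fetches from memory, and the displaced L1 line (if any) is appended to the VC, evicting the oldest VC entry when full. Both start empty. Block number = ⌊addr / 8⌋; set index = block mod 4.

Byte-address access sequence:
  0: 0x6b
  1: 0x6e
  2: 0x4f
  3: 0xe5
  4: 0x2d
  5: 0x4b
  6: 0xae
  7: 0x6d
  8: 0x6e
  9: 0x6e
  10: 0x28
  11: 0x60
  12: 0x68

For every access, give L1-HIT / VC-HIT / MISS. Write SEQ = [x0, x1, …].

#0 0x6b→b13/s1 MISS; vc=[]
#1 0x6e→b13/s1 L1-HIT; vc=[]
#2 0x4f→b9/s1 MISS; vc=[13]
#3 0xe5→b28/s0 MISS; vc=[13]
#4 0x2d→b5/s1 MISS; vc=[13,9]
#5 0x4b→b9/s1 VC-HIT; vc=[13,5]
#6 0xae→b21/s1 MISS; vc=[13,5,9]
#7 0x6d→b13/s1 VC-HIT; vc=[21,5,9]
#8 0x6e→b13/s1 L1-HIT; vc=[21,5,9]
#9 0x6e→b13/s1 L1-HIT; vc=[21,5,9]
#10 0x28→b5/s1 VC-HIT; vc=[21,13,9]
#11 0x60→b12/s0 MISS; vc=[13,9,28]
#12 0x68→b13/s1 VC-HIT; vc=[5,9,28]

SEQ = [MISS, L1-HIT, MISS, MISS, MISS, VC-HIT, MISS, VC-HIT, L1-HIT, L1-HIT, VC-HIT, MISS, VC-HIT]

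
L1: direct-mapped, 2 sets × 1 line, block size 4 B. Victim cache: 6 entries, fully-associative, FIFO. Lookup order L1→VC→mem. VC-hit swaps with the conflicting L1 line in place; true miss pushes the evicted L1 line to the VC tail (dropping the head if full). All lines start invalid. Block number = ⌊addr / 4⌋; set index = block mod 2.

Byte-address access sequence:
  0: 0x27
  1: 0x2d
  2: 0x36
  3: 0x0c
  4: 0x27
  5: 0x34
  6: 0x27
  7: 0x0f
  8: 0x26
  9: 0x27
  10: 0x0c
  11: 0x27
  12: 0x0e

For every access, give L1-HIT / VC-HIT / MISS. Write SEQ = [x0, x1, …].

SEQ = [MISS, MISS, MISS, MISS, VC-HIT, VC-HIT, VC-HIT, VC-HIT, VC-HIT, L1-HIT, VC-HIT, VC-HIT, VC-HIT]

  [0] addr=0x27 blk=9 s=1: MISS | VC []
  [1] addr=0x2d blk=11 s=1: MISS | VC [9]
  [2] addr=0x36 blk=13 s=1: MISS | VC [9, 11]
  [3] addr=0xc blk=3 s=1: MISS | VC [9, 11, 13]
  [4] addr=0x27 blk=9 s=1: VC-HIT | VC [3, 11, 13]
  [5] addr=0x34 blk=13 s=1: VC-HIT | VC [3, 11, 9]
  [6] addr=0x27 blk=9 s=1: VC-HIT | VC [3, 11, 13]
  [7] addr=0xf blk=3 s=1: VC-HIT | VC [9, 11, 13]
  [8] addr=0x26 blk=9 s=1: VC-HIT | VC [3, 11, 13]
  [9] addr=0x27 blk=9 s=1: L1-HIT | VC [3, 11, 13]
  [10] addr=0xc blk=3 s=1: VC-HIT | VC [9, 11, 13]
  [11] addr=0x27 blk=9 s=1: VC-HIT | VC [3, 11, 13]
  [12] addr=0xe blk=3 s=1: VC-HIT | VC [9, 11, 13]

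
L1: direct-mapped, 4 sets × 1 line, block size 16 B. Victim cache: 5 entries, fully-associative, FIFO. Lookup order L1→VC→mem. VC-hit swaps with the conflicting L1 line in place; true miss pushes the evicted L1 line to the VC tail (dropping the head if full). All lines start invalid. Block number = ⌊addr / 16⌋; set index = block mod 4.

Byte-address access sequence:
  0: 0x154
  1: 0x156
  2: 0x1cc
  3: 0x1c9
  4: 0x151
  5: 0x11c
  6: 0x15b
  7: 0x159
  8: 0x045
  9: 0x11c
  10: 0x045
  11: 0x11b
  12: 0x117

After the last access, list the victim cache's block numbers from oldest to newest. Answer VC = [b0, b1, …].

VC = [21, 28]

0: 0x154 (blk 21, set 1) → MISS  vc=[]
1: 0x156 (blk 21, set 1) → L1-HIT  vc=[]
2: 0x1cc (blk 28, set 0) → MISS  vc=[]
3: 0x1c9 (blk 28, set 0) → L1-HIT  vc=[]
4: 0x151 (blk 21, set 1) → L1-HIT  vc=[]
5: 0x11c (blk 17, set 1) → MISS  vc=[21]
6: 0x15b (blk 21, set 1) → VC-HIT  vc=[17]
7: 0x159 (blk 21, set 1) → L1-HIT  vc=[17]
8: 0x45 (blk 4, set 0) → MISS  vc=[17, 28]
9: 0x11c (blk 17, set 1) → VC-HIT  vc=[21, 28]
10: 0x45 (blk 4, set 0) → L1-HIT  vc=[21, 28]
11: 0x11b (blk 17, set 1) → L1-HIT  vc=[21, 28]
12: 0x117 (blk 17, set 1) → L1-HIT  vc=[21, 28]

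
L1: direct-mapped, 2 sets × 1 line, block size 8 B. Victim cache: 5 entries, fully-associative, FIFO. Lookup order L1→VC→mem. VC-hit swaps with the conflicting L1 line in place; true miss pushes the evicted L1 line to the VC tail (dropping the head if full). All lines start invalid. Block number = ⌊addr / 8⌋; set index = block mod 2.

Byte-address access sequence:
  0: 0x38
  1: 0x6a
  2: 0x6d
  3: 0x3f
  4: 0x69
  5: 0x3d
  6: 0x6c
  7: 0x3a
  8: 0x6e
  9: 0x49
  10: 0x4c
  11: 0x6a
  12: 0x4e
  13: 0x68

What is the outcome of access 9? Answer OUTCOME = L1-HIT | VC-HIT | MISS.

OUTCOME = MISS

  [0] addr=0x38 blk=7 s=1: MISS | VC []
  [1] addr=0x6a blk=13 s=1: MISS | VC [7]
  [2] addr=0x6d blk=13 s=1: L1-HIT | VC [7]
  [3] addr=0x3f blk=7 s=1: VC-HIT | VC [13]
  [4] addr=0x69 blk=13 s=1: VC-HIT | VC [7]
  [5] addr=0x3d blk=7 s=1: VC-HIT | VC [13]
  [6] addr=0x6c blk=13 s=1: VC-HIT | VC [7]
  [7] addr=0x3a blk=7 s=1: VC-HIT | VC [13]
  [8] addr=0x6e blk=13 s=1: VC-HIT | VC [7]
  [9] addr=0x49 blk=9 s=1: MISS | VC [7, 13]
  [10] addr=0x4c blk=9 s=1: L1-HIT | VC [7, 13]
  [11] addr=0x6a blk=13 s=1: VC-HIT | VC [7, 9]
  [12] addr=0x4e blk=9 s=1: VC-HIT | VC [7, 13]
  [13] addr=0x68 blk=13 s=1: VC-HIT | VC [7, 9]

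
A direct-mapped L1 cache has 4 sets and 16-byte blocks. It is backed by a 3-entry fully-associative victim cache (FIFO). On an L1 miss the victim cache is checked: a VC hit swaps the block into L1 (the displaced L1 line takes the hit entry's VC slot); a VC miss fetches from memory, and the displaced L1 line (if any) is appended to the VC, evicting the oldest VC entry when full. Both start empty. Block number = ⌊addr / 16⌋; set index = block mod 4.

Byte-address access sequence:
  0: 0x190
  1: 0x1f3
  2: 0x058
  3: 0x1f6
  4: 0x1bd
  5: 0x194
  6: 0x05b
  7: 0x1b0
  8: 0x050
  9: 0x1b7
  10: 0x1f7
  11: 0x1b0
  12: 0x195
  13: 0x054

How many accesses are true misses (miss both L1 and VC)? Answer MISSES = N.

MISSES = 4

0: 0x190 (blk 25, set 1) → MISS  vc=[]
1: 0x1f3 (blk 31, set 3) → MISS  vc=[]
2: 0x58 (blk 5, set 1) → MISS  vc=[25]
3: 0x1f6 (blk 31, set 3) → L1-HIT  vc=[25]
4: 0x1bd (blk 27, set 3) → MISS  vc=[25, 31]
5: 0x194 (blk 25, set 1) → VC-HIT  vc=[5, 31]
6: 0x5b (blk 5, set 1) → VC-HIT  vc=[25, 31]
7: 0x1b0 (blk 27, set 3) → L1-HIT  vc=[25, 31]
8: 0x50 (blk 5, set 1) → L1-HIT  vc=[25, 31]
9: 0x1b7 (blk 27, set 3) → L1-HIT  vc=[25, 31]
10: 0x1f7 (blk 31, set 3) → VC-HIT  vc=[25, 27]
11: 0x1b0 (blk 27, set 3) → VC-HIT  vc=[25, 31]
12: 0x195 (blk 25, set 1) → VC-HIT  vc=[5, 31]
13: 0x54 (blk 5, set 1) → VC-HIT  vc=[25, 31]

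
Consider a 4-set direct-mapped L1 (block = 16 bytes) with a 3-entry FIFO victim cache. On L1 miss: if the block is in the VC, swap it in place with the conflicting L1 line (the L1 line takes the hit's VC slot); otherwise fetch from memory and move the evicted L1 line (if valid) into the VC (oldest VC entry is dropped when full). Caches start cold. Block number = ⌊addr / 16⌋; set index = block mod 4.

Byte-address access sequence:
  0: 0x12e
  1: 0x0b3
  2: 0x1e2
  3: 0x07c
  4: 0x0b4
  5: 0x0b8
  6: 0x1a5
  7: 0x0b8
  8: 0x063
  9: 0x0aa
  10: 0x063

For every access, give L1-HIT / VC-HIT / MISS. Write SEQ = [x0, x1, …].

  [0] addr=0x12e blk=18 s=2: MISS | VC []
  [1] addr=0xb3 blk=11 s=3: MISS | VC []
  [2] addr=0x1e2 blk=30 s=2: MISS | VC [18]
  [3] addr=0x7c blk=7 s=3: MISS | VC [18, 11]
  [4] addr=0xb4 blk=11 s=3: VC-HIT | VC [18, 7]
  [5] addr=0xb8 blk=11 s=3: L1-HIT | VC [18, 7]
  [6] addr=0x1a5 blk=26 s=2: MISS | VC [18, 7, 30]
  [7] addr=0xb8 blk=11 s=3: L1-HIT | VC [18, 7, 30]
  [8] addr=0x63 blk=6 s=2: MISS | VC [7, 30, 26]
  [9] addr=0xaa blk=10 s=2: MISS | VC [30, 26, 6]
  [10] addr=0x63 blk=6 s=2: VC-HIT | VC [30, 26, 10]

SEQ = [MISS, MISS, MISS, MISS, VC-HIT, L1-HIT, MISS, L1-HIT, MISS, MISS, VC-HIT]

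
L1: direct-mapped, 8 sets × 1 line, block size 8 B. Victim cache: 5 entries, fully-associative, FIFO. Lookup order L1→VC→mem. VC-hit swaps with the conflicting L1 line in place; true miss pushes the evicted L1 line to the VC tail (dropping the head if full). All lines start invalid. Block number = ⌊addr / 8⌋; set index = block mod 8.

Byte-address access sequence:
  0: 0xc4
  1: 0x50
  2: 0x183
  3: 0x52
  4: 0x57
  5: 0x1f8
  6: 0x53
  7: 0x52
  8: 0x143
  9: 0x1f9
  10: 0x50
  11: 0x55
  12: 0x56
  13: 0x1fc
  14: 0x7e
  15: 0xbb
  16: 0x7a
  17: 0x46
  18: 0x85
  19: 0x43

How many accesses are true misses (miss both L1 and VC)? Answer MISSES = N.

  [0] addr=0xc4 blk=24 s=0: MISS | VC []
  [1] addr=0x50 blk=10 s=2: MISS | VC []
  [2] addr=0x183 blk=48 s=0: MISS | VC [24]
  [3] addr=0x52 blk=10 s=2: L1-HIT | VC [24]
  [4] addr=0x57 blk=10 s=2: L1-HIT | VC [24]
  [5] addr=0x1f8 blk=63 s=7: MISS | VC [24]
  [6] addr=0x53 blk=10 s=2: L1-HIT | VC [24]
  [7] addr=0x52 blk=10 s=2: L1-HIT | VC [24]
  [8] addr=0x143 blk=40 s=0: MISS | VC [24, 48]
  [9] addr=0x1f9 blk=63 s=7: L1-HIT | VC [24, 48]
  [10] addr=0x50 blk=10 s=2: L1-HIT | VC [24, 48]
  [11] addr=0x55 blk=10 s=2: L1-HIT | VC [24, 48]
  [12] addr=0x56 blk=10 s=2: L1-HIT | VC [24, 48]
  [13] addr=0x1fc blk=63 s=7: L1-HIT | VC [24, 48]
  [14] addr=0x7e blk=15 s=7: MISS | VC [24, 48, 63]
  [15] addr=0xbb blk=23 s=7: MISS | VC [24, 48, 63, 15]
  [16] addr=0x7a blk=15 s=7: VC-HIT | VC [24, 48, 63, 23]
  [17] addr=0x46 blk=8 s=0: MISS | VC [24, 48, 63, 23, 40]
  [18] addr=0x85 blk=16 s=0: MISS | VC [48, 63, 23, 40, 8]
  [19] addr=0x43 blk=8 s=0: VC-HIT | VC [48, 63, 23, 40, 16]

MISSES = 9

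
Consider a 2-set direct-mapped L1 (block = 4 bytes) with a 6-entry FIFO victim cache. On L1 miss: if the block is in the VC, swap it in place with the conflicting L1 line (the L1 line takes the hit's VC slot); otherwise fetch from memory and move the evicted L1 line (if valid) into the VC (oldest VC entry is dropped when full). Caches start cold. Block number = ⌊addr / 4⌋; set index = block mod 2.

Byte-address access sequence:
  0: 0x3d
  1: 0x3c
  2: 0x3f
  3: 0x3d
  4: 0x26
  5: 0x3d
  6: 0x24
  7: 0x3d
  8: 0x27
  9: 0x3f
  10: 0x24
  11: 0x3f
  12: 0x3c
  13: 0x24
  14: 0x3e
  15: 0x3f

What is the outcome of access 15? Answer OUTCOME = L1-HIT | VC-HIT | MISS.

OUTCOME = L1-HIT

#0 0x3d→b15/s1 MISS; vc=[]
#1 0x3c→b15/s1 L1-HIT; vc=[]
#2 0x3f→b15/s1 L1-HIT; vc=[]
#3 0x3d→b15/s1 L1-HIT; vc=[]
#4 0x26→b9/s1 MISS; vc=[15]
#5 0x3d→b15/s1 VC-HIT; vc=[9]
#6 0x24→b9/s1 VC-HIT; vc=[15]
#7 0x3d→b15/s1 VC-HIT; vc=[9]
#8 0x27→b9/s1 VC-HIT; vc=[15]
#9 0x3f→b15/s1 VC-HIT; vc=[9]
#10 0x24→b9/s1 VC-HIT; vc=[15]
#11 0x3f→b15/s1 VC-HIT; vc=[9]
#12 0x3c→b15/s1 L1-HIT; vc=[9]
#13 0x24→b9/s1 VC-HIT; vc=[15]
#14 0x3e→b15/s1 VC-HIT; vc=[9]
#15 0x3f→b15/s1 L1-HIT; vc=[9]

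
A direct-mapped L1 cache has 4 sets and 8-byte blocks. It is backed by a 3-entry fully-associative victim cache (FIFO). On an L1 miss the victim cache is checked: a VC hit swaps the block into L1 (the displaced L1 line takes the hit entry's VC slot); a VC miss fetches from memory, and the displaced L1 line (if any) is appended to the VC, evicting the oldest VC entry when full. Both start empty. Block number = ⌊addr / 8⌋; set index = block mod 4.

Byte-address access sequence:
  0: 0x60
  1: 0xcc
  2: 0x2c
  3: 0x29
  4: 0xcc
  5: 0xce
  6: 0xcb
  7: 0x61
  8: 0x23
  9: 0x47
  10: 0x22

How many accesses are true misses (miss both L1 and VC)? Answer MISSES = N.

#0 0x60→b12/s0 MISS; vc=[]
#1 0xcc→b25/s1 MISS; vc=[]
#2 0x2c→b5/s1 MISS; vc=[25]
#3 0x29→b5/s1 L1-HIT; vc=[25]
#4 0xcc→b25/s1 VC-HIT; vc=[5]
#5 0xce→b25/s1 L1-HIT; vc=[5]
#6 0xcb→b25/s1 L1-HIT; vc=[5]
#7 0x61→b12/s0 L1-HIT; vc=[5]
#8 0x23→b4/s0 MISS; vc=[5,12]
#9 0x47→b8/s0 MISS; vc=[5,12,4]
#10 0x22→b4/s0 VC-HIT; vc=[5,12,8]

MISSES = 5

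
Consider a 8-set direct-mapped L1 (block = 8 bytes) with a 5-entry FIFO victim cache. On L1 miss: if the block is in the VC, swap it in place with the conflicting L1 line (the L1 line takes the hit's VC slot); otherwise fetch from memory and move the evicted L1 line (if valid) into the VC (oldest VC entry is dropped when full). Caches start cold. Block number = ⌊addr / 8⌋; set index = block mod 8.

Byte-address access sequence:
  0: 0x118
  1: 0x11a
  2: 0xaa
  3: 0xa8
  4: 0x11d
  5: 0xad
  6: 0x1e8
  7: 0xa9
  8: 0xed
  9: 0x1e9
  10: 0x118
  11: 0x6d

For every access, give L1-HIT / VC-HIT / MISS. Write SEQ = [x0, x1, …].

SEQ = [MISS, L1-HIT, MISS, L1-HIT, L1-HIT, L1-HIT, MISS, VC-HIT, MISS, VC-HIT, L1-HIT, MISS]

0: 0x118 (blk 35, set 3) → MISS  vc=[]
1: 0x11a (blk 35, set 3) → L1-HIT  vc=[]
2: 0xaa (blk 21, set 5) → MISS  vc=[]
3: 0xa8 (blk 21, set 5) → L1-HIT  vc=[]
4: 0x11d (blk 35, set 3) → L1-HIT  vc=[]
5: 0xad (blk 21, set 5) → L1-HIT  vc=[]
6: 0x1e8 (blk 61, set 5) → MISS  vc=[21]
7: 0xa9 (blk 21, set 5) → VC-HIT  vc=[61]
8: 0xed (blk 29, set 5) → MISS  vc=[61, 21]
9: 0x1e9 (blk 61, set 5) → VC-HIT  vc=[29, 21]
10: 0x118 (blk 35, set 3) → L1-HIT  vc=[29, 21]
11: 0x6d (blk 13, set 5) → MISS  vc=[29, 21, 61]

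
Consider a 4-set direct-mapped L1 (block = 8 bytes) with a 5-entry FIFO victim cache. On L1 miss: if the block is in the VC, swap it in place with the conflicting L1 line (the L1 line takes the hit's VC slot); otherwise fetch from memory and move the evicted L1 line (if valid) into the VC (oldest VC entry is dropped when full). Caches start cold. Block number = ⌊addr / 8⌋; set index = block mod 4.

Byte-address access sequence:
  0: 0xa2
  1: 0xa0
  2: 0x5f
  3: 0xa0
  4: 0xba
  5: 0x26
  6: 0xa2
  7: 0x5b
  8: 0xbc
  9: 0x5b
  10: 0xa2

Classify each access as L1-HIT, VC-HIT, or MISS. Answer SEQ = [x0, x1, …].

SEQ = [MISS, L1-HIT, MISS, L1-HIT, MISS, MISS, VC-HIT, VC-HIT, VC-HIT, VC-HIT, L1-HIT]

  [0] addr=0xa2 blk=20 s=0: MISS | VC []
  [1] addr=0xa0 blk=20 s=0: L1-HIT | VC []
  [2] addr=0x5f blk=11 s=3: MISS | VC []
  [3] addr=0xa0 blk=20 s=0: L1-HIT | VC []
  [4] addr=0xba blk=23 s=3: MISS | VC [11]
  [5] addr=0x26 blk=4 s=0: MISS | VC [11, 20]
  [6] addr=0xa2 blk=20 s=0: VC-HIT | VC [11, 4]
  [7] addr=0x5b blk=11 s=3: VC-HIT | VC [23, 4]
  [8] addr=0xbc blk=23 s=3: VC-HIT | VC [11, 4]
  [9] addr=0x5b blk=11 s=3: VC-HIT | VC [23, 4]
  [10] addr=0xa2 blk=20 s=0: L1-HIT | VC [23, 4]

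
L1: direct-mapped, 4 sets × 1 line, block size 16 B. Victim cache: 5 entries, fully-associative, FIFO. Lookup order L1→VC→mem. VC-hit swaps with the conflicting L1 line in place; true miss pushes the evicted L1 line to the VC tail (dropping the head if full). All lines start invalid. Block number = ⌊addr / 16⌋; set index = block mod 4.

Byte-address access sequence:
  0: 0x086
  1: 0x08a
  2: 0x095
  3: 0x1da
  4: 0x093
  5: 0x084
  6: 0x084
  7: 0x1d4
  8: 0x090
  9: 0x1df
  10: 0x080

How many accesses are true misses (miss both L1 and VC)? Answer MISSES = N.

MISSES = 3

#0 0x86→b8/s0 MISS; vc=[]
#1 0x8a→b8/s0 L1-HIT; vc=[]
#2 0x95→b9/s1 MISS; vc=[]
#3 0x1da→b29/s1 MISS; vc=[9]
#4 0x93→b9/s1 VC-HIT; vc=[29]
#5 0x84→b8/s0 L1-HIT; vc=[29]
#6 0x84→b8/s0 L1-HIT; vc=[29]
#7 0x1d4→b29/s1 VC-HIT; vc=[9]
#8 0x90→b9/s1 VC-HIT; vc=[29]
#9 0x1df→b29/s1 VC-HIT; vc=[9]
#10 0x80→b8/s0 L1-HIT; vc=[9]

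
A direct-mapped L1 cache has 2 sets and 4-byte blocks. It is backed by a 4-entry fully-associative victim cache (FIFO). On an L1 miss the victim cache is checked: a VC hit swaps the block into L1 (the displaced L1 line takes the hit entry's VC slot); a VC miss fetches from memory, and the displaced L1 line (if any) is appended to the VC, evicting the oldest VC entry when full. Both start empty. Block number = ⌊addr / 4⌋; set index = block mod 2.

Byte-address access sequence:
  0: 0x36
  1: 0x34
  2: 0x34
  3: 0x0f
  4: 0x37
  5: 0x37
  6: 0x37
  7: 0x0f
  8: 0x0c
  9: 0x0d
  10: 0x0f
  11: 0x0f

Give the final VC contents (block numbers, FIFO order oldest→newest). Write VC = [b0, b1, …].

VC = [13]

0: 0x36 (blk 13, set 1) → MISS  vc=[]
1: 0x34 (blk 13, set 1) → L1-HIT  vc=[]
2: 0x34 (blk 13, set 1) → L1-HIT  vc=[]
3: 0xf (blk 3, set 1) → MISS  vc=[13]
4: 0x37 (blk 13, set 1) → VC-HIT  vc=[3]
5: 0x37 (blk 13, set 1) → L1-HIT  vc=[3]
6: 0x37 (blk 13, set 1) → L1-HIT  vc=[3]
7: 0xf (blk 3, set 1) → VC-HIT  vc=[13]
8: 0xc (blk 3, set 1) → L1-HIT  vc=[13]
9: 0xd (blk 3, set 1) → L1-HIT  vc=[13]
10: 0xf (blk 3, set 1) → L1-HIT  vc=[13]
11: 0xf (blk 3, set 1) → L1-HIT  vc=[13]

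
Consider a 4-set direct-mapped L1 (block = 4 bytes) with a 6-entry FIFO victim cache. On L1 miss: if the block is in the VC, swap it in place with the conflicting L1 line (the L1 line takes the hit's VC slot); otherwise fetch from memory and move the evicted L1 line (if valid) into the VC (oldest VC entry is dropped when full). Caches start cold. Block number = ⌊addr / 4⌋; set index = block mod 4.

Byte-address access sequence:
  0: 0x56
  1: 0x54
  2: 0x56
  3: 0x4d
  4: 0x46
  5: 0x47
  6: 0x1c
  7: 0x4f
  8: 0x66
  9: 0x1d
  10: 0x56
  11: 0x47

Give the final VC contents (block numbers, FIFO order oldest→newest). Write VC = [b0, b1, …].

VC = [25, 19, 21]

  [0] addr=0x56 blk=21 s=1: MISS | VC []
  [1] addr=0x54 blk=21 s=1: L1-HIT | VC []
  [2] addr=0x56 blk=21 s=1: L1-HIT | VC []
  [3] addr=0x4d blk=19 s=3: MISS | VC []
  [4] addr=0x46 blk=17 s=1: MISS | VC [21]
  [5] addr=0x47 blk=17 s=1: L1-HIT | VC [21]
  [6] addr=0x1c blk=7 s=3: MISS | VC [21, 19]
  [7] addr=0x4f blk=19 s=3: VC-HIT | VC [21, 7]
  [8] addr=0x66 blk=25 s=1: MISS | VC [21, 7, 17]
  [9] addr=0x1d blk=7 s=3: VC-HIT | VC [21, 19, 17]
  [10] addr=0x56 blk=21 s=1: VC-HIT | VC [25, 19, 17]
  [11] addr=0x47 blk=17 s=1: VC-HIT | VC [25, 19, 21]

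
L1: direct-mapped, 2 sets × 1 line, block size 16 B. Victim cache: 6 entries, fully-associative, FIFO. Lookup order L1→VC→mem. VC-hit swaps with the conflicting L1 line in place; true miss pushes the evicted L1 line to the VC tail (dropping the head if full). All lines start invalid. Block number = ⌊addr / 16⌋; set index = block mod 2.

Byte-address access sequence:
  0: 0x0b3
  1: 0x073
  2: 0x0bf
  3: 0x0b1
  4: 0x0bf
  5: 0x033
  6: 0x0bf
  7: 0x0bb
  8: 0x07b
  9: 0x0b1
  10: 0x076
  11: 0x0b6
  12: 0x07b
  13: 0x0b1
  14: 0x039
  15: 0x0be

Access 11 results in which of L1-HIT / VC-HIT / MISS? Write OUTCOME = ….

OUTCOME = VC-HIT

0: 0xb3 (blk 11, set 1) → MISS  vc=[]
1: 0x73 (blk 7, set 1) → MISS  vc=[11]
2: 0xbf (blk 11, set 1) → VC-HIT  vc=[7]
3: 0xb1 (blk 11, set 1) → L1-HIT  vc=[7]
4: 0xbf (blk 11, set 1) → L1-HIT  vc=[7]
5: 0x33 (blk 3, set 1) → MISS  vc=[7, 11]
6: 0xbf (blk 11, set 1) → VC-HIT  vc=[7, 3]
7: 0xbb (blk 11, set 1) → L1-HIT  vc=[7, 3]
8: 0x7b (blk 7, set 1) → VC-HIT  vc=[11, 3]
9: 0xb1 (blk 11, set 1) → VC-HIT  vc=[7, 3]
10: 0x76 (blk 7, set 1) → VC-HIT  vc=[11, 3]
11: 0xb6 (blk 11, set 1) → VC-HIT  vc=[7, 3]
12: 0x7b (blk 7, set 1) → VC-HIT  vc=[11, 3]
13: 0xb1 (blk 11, set 1) → VC-HIT  vc=[7, 3]
14: 0x39 (blk 3, set 1) → VC-HIT  vc=[7, 11]
15: 0xbe (blk 11, set 1) → VC-HIT  vc=[7, 3]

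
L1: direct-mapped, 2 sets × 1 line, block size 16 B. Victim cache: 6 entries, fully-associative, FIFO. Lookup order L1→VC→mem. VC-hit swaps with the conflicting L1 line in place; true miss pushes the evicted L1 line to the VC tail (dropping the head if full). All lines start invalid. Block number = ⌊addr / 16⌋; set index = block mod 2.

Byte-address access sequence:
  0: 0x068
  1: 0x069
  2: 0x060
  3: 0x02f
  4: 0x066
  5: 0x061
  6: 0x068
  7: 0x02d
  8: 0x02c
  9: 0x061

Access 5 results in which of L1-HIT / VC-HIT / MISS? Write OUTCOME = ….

#0 0x68→b6/s0 MISS; vc=[]
#1 0x69→b6/s0 L1-HIT; vc=[]
#2 0x60→b6/s0 L1-HIT; vc=[]
#3 0x2f→b2/s0 MISS; vc=[6]
#4 0x66→b6/s0 VC-HIT; vc=[2]
#5 0x61→b6/s0 L1-HIT; vc=[2]
#6 0x68→b6/s0 L1-HIT; vc=[2]
#7 0x2d→b2/s0 VC-HIT; vc=[6]
#8 0x2c→b2/s0 L1-HIT; vc=[6]
#9 0x61→b6/s0 VC-HIT; vc=[2]

OUTCOME = L1-HIT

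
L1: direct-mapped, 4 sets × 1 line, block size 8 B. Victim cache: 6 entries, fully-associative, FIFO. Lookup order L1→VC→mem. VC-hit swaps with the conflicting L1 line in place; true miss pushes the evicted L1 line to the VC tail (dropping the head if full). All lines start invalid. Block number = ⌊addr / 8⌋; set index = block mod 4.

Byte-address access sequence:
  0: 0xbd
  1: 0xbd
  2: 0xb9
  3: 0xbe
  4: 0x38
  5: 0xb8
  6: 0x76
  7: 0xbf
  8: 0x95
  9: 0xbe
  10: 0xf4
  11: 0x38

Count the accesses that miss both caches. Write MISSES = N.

#0 0xbd→b23/s3 MISS; vc=[]
#1 0xbd→b23/s3 L1-HIT; vc=[]
#2 0xb9→b23/s3 L1-HIT; vc=[]
#3 0xbe→b23/s3 L1-HIT; vc=[]
#4 0x38→b7/s3 MISS; vc=[23]
#5 0xb8→b23/s3 VC-HIT; vc=[7]
#6 0x76→b14/s2 MISS; vc=[7]
#7 0xbf→b23/s3 L1-HIT; vc=[7]
#8 0x95→b18/s2 MISS; vc=[7,14]
#9 0xbe→b23/s3 L1-HIT; vc=[7,14]
#10 0xf4→b30/s2 MISS; vc=[7,14,18]
#11 0x38→b7/s3 VC-HIT; vc=[23,14,18]

MISSES = 5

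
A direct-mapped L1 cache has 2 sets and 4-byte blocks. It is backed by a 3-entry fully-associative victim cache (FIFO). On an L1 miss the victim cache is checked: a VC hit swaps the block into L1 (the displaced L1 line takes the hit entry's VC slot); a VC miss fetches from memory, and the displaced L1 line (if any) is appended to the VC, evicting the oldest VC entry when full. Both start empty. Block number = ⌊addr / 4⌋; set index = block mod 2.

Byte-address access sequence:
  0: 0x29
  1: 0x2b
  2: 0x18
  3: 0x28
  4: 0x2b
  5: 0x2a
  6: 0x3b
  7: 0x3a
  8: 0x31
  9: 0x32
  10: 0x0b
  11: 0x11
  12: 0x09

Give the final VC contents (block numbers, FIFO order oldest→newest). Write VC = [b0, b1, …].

VC = [14, 12, 4]

#0 0x29→b10/s0 MISS; vc=[]
#1 0x2b→b10/s0 L1-HIT; vc=[]
#2 0x18→b6/s0 MISS; vc=[10]
#3 0x28→b10/s0 VC-HIT; vc=[6]
#4 0x2b→b10/s0 L1-HIT; vc=[6]
#5 0x2a→b10/s0 L1-HIT; vc=[6]
#6 0x3b→b14/s0 MISS; vc=[6,10]
#7 0x3a→b14/s0 L1-HIT; vc=[6,10]
#8 0x31→b12/s0 MISS; vc=[6,10,14]
#9 0x32→b12/s0 L1-HIT; vc=[6,10,14]
#10 0xb→b2/s0 MISS; vc=[10,14,12]
#11 0x11→b4/s0 MISS; vc=[14,12,2]
#12 0x9→b2/s0 VC-HIT; vc=[14,12,4]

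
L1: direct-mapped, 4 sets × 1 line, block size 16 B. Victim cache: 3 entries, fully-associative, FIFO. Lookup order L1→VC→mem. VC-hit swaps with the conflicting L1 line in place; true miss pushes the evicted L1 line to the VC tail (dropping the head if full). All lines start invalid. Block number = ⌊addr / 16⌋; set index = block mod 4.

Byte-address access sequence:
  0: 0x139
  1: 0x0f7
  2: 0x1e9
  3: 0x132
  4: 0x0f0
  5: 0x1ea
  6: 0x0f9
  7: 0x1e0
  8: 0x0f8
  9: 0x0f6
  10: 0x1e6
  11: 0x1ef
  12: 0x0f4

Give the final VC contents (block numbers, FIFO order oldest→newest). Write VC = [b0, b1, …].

  [0] addr=0x139 blk=19 s=3: MISS | VC []
  [1] addr=0xf7 blk=15 s=3: MISS | VC [19]
  [2] addr=0x1e9 blk=30 s=2: MISS | VC [19]
  [3] addr=0x132 blk=19 s=3: VC-HIT | VC [15]
  [4] addr=0xf0 blk=15 s=3: VC-HIT | VC [19]
  [5] addr=0x1ea blk=30 s=2: L1-HIT | VC [19]
  [6] addr=0xf9 blk=15 s=3: L1-HIT | VC [19]
  [7] addr=0x1e0 blk=30 s=2: L1-HIT | VC [19]
  [8] addr=0xf8 blk=15 s=3: L1-HIT | VC [19]
  [9] addr=0xf6 blk=15 s=3: L1-HIT | VC [19]
  [10] addr=0x1e6 blk=30 s=2: L1-HIT | VC [19]
  [11] addr=0x1ef blk=30 s=2: L1-HIT | VC [19]
  [12] addr=0xf4 blk=15 s=3: L1-HIT | VC [19]

VC = [19]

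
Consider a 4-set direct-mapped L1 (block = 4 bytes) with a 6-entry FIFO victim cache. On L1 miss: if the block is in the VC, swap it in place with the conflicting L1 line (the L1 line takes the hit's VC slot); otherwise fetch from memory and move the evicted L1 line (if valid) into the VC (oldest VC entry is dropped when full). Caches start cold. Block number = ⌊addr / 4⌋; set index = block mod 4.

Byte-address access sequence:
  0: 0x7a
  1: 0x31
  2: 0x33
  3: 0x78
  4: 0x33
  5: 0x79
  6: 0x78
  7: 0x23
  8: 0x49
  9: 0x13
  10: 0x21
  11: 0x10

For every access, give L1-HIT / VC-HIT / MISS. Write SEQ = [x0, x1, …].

#0 0x7a→b30/s2 MISS; vc=[]
#1 0x31→b12/s0 MISS; vc=[]
#2 0x33→b12/s0 L1-HIT; vc=[]
#3 0x78→b30/s2 L1-HIT; vc=[]
#4 0x33→b12/s0 L1-HIT; vc=[]
#5 0x79→b30/s2 L1-HIT; vc=[]
#6 0x78→b30/s2 L1-HIT; vc=[]
#7 0x23→b8/s0 MISS; vc=[12]
#8 0x49→b18/s2 MISS; vc=[12,30]
#9 0x13→b4/s0 MISS; vc=[12,30,8]
#10 0x21→b8/s0 VC-HIT; vc=[12,30,4]
#11 0x10→b4/s0 VC-HIT; vc=[12,30,8]

SEQ = [MISS, MISS, L1-HIT, L1-HIT, L1-HIT, L1-HIT, L1-HIT, MISS, MISS, MISS, VC-HIT, VC-HIT]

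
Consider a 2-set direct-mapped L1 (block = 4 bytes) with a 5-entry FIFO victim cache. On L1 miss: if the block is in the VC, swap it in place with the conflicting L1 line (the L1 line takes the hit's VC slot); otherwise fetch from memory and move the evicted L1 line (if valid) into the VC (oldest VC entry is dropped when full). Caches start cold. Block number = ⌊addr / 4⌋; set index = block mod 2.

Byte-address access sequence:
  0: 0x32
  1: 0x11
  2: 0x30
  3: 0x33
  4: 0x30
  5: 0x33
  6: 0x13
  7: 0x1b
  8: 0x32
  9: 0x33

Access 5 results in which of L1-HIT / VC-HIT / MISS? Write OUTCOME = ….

OUTCOME = L1-HIT

0: 0x32 (blk 12, set 0) → MISS  vc=[]
1: 0x11 (blk 4, set 0) → MISS  vc=[12]
2: 0x30 (blk 12, set 0) → VC-HIT  vc=[4]
3: 0x33 (blk 12, set 0) → L1-HIT  vc=[4]
4: 0x30 (blk 12, set 0) → L1-HIT  vc=[4]
5: 0x33 (blk 12, set 0) → L1-HIT  vc=[4]
6: 0x13 (blk 4, set 0) → VC-HIT  vc=[12]
7: 0x1b (blk 6, set 0) → MISS  vc=[12, 4]
8: 0x32 (blk 12, set 0) → VC-HIT  vc=[6, 4]
9: 0x33 (blk 12, set 0) → L1-HIT  vc=[6, 4]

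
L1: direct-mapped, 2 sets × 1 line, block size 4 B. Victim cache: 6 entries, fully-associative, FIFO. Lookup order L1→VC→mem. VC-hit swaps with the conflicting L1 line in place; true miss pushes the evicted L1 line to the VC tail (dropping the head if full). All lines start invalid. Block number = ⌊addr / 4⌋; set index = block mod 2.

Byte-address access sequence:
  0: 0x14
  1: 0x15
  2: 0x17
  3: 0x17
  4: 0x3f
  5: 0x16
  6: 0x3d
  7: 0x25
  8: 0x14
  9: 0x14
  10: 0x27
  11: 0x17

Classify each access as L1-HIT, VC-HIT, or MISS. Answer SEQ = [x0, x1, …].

  [0] addr=0x14 blk=5 s=1: MISS | VC []
  [1] addr=0x15 blk=5 s=1: L1-HIT | VC []
  [2] addr=0x17 blk=5 s=1: L1-HIT | VC []
  [3] addr=0x17 blk=5 s=1: L1-HIT | VC []
  [4] addr=0x3f blk=15 s=1: MISS | VC [5]
  [5] addr=0x16 blk=5 s=1: VC-HIT | VC [15]
  [6] addr=0x3d blk=15 s=1: VC-HIT | VC [5]
  [7] addr=0x25 blk=9 s=1: MISS | VC [5, 15]
  [8] addr=0x14 blk=5 s=1: VC-HIT | VC [9, 15]
  [9] addr=0x14 blk=5 s=1: L1-HIT | VC [9, 15]
  [10] addr=0x27 blk=9 s=1: VC-HIT | VC [5, 15]
  [11] addr=0x17 blk=5 s=1: VC-HIT | VC [9, 15]

SEQ = [MISS, L1-HIT, L1-HIT, L1-HIT, MISS, VC-HIT, VC-HIT, MISS, VC-HIT, L1-HIT, VC-HIT, VC-HIT]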